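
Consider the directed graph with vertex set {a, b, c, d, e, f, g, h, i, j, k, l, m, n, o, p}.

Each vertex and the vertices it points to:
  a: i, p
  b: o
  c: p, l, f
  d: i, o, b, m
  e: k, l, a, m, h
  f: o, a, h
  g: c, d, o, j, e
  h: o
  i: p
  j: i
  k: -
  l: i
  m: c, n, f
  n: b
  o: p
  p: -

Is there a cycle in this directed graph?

No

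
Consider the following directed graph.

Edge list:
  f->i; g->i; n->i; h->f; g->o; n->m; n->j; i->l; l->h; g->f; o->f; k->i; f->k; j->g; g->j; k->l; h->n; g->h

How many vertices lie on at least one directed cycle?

9

A vertex is on a directed cycle iff it belongs to a strongly connected component of size ≥ 2 (or has a self-loop).
The vertices on cycles are {f, g, h, i, j, k, l, n, o} — 9 in total.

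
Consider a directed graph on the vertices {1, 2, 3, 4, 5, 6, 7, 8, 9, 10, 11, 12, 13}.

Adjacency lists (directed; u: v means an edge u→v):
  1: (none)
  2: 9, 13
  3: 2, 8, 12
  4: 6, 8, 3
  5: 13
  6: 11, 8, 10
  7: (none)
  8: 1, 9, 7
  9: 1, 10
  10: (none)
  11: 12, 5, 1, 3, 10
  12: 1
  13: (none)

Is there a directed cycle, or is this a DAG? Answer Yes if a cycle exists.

No

DFS with white/gray/black marking, starting from 9:
9 gray
  1 gray
  1 black
  10 gray
  10 black
9 black
2 gray
  2→9: 9 black — skip
  13 gray
  13 black
2 black
3 gray
  3→2: 2 black — skip
  8 gray
    8→1: 1 black — skip
    8→9: 9 black — skip
    7 gray
    7 black
  8 black
  12 gray
    12→1: 1 black — skip
  12 black
3 black
4 gray
  6 gray
    11 gray
      11→12: 12 black — skip
      5 gray
        5→13: 13 black — skip
      5 black
      11→1: 1 black — skip
      11→3: 3 black — skip
      11→10: 10 black — skip
    11 black
    6→8: 8 black — skip
    6→10: 10 black — skip
  6 black
  4→8: 8 black — skip
  4→3: 3 black — skip
4 black
Every edge goes to a white or black vertex — no back edge, so the graph is acyclic.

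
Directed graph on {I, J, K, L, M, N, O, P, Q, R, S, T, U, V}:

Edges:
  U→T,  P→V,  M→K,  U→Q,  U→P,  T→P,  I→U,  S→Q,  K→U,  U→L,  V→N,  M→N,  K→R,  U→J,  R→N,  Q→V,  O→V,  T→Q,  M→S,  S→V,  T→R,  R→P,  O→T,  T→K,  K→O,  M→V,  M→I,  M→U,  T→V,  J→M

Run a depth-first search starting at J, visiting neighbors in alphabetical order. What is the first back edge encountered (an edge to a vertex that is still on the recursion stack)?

DFS from J (visiting neighbors in alphabetical order); mark gray on enter, black on exit:
J gray
  M gray
    I gray
      U gray
        U→J: J is gray → back edge
First back edge: U → J.

U->J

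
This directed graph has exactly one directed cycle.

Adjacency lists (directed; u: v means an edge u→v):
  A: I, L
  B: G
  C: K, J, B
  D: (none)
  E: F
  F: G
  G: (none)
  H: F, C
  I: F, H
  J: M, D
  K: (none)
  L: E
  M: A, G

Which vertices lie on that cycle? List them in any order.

A, C, H, I, J, M

DFS with gray/black marking from A:
A gray
  I gray
    F gray
      G gray
      G black
    F black
    H gray
      H→F: F black — skip
      C gray
        K gray
        K black
        J gray
          M gray
            M→A: A is gray → back edge
Back edge closes the cycle A → I → H → C → J → M → A; its vertices are {A, C, H, I, J, M}.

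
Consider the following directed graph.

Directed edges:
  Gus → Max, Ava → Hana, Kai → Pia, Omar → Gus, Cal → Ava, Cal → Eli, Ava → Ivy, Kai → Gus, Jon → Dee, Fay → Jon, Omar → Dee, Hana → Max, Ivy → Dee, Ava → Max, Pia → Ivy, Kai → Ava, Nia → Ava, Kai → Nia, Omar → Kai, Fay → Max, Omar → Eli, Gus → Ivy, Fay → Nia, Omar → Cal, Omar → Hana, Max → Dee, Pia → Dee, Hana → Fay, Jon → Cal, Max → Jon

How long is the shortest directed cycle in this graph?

For each vertex v, BFS finds the shortest path from v back to v.
The shortest such closed walk is Cal → Ava → Max → Jon → Cal, length 4.

4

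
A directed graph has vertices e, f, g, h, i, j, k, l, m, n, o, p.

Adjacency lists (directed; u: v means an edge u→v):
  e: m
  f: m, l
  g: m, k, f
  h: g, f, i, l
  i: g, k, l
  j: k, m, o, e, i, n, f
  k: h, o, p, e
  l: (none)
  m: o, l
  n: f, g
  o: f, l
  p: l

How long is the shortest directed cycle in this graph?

For each vertex v, BFS finds the shortest path from v back to v.
The shortest such closed walk is k → h → i → k, length 3.

3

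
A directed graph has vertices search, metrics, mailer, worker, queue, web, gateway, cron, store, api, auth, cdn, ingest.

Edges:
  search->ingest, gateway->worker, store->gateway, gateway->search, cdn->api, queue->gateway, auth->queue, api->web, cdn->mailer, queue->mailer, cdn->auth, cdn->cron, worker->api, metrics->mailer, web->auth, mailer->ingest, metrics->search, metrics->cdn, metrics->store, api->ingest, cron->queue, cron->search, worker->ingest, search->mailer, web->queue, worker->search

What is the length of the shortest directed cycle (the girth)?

For each vertex v, BFS finds the shortest path from v back to v.
The shortest such closed walk is api → web → queue → gateway → worker → api, length 5.

5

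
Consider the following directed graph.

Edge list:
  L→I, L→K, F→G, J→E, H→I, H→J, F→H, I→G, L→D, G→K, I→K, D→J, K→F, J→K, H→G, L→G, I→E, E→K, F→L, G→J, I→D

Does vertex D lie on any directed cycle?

Yes

D is on a cycle iff D can reach itself via ≥1 edge.
D → J → K → F → L → D — yes.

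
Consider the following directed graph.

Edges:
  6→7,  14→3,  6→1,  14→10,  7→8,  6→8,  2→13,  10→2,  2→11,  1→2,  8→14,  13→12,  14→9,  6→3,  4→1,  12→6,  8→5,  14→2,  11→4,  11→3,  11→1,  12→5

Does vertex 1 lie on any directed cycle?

Yes

1 is on a cycle iff 1 can reach itself via ≥1 edge.
1 → 2 → 11 → 1 — yes.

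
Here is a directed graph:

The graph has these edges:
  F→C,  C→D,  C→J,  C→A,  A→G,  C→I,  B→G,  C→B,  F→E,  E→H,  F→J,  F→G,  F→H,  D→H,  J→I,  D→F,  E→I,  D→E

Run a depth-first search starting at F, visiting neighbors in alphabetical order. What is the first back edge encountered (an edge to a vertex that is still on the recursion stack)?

D→F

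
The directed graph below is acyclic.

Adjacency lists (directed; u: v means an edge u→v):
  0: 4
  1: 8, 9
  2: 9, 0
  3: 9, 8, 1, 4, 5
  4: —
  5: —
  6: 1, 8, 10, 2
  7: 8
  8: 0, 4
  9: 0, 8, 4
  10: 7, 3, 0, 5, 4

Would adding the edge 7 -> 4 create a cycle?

No

Adding 7→4 creates a cycle iff 4 can already reach 7.
Explore from 4: no path reaches 7. The graph stays acyclic.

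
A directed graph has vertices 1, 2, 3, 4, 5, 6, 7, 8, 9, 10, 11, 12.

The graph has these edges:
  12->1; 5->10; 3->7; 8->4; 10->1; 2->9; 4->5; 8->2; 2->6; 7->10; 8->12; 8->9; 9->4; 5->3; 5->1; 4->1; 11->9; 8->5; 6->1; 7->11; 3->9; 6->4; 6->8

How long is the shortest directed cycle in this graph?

3

For each vertex v, BFS finds the shortest path from v back to v.
The shortest such closed walk is 8 → 2 → 6 → 8, length 3.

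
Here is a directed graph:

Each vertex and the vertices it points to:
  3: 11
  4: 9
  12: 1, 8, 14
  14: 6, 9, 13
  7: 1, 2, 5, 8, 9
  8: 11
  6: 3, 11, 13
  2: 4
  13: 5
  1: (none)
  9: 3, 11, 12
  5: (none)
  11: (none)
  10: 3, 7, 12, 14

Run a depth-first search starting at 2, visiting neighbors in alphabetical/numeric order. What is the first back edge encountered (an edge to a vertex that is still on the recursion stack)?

14→9

DFS from 2 (visiting neighbors in alphabetical/numeric order); mark gray on enter, black on exit:
2 gray
  4 gray
    9 gray
      3 gray
        11 gray
        11 black
      3 black
      9→11: 11 black — skip
      12 gray
        1 gray
        1 black
        8 gray
          8→11: 11 black — skip
        8 black
        14 gray
          6 gray
            6→3: 3 black — skip
            6→11: 11 black — skip
            13 gray
              5 gray
              5 black
            13 black
          6 black
          14→9: 9 is gray → back edge
First back edge: 14 → 9.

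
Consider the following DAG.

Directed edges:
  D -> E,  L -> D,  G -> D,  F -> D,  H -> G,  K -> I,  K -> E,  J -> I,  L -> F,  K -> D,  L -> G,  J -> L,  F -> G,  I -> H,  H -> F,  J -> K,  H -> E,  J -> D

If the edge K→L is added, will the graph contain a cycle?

No

Adding K→L creates a cycle iff L can already reach K.
Explore from L: no path reaches K. The graph stays acyclic.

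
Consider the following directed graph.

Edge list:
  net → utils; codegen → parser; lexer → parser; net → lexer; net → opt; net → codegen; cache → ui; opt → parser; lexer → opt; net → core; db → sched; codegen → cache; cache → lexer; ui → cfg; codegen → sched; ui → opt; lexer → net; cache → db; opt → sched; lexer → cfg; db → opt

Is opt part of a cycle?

opt lies on a cycle iff there is a path from opt back to itself.
Exploring from opt, it never reaches itself; equivalently, its strongly connected component is a singleton.

No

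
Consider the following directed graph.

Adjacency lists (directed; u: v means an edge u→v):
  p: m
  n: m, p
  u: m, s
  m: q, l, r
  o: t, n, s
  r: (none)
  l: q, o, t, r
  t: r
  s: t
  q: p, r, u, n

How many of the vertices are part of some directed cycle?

A vertex is on a directed cycle iff it belongs to a strongly connected component of size ≥ 2 (or has a self-loop).
The vertices on cycles are {l, m, n, o, p, q, u} — 7 in total.

7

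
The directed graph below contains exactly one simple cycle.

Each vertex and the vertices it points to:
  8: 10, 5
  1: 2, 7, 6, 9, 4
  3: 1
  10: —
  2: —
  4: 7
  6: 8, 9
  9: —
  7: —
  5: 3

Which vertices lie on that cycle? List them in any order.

DFS with gray/black marking from 1:
1 gray
  2 gray
  2 black
  7 gray
  7 black
  6 gray
    8 gray
      10 gray
      10 black
      5 gray
        3 gray
          3→1: 1 is gray → back edge
Back edge closes the cycle 1 → 6 → 8 → 5 → 3 → 1; its vertices are {1, 3, 5, 6, 8}.

1, 3, 5, 6, 8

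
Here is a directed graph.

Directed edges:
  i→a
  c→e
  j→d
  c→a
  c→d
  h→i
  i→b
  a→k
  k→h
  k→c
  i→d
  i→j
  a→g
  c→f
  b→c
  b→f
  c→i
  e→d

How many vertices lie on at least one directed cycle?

6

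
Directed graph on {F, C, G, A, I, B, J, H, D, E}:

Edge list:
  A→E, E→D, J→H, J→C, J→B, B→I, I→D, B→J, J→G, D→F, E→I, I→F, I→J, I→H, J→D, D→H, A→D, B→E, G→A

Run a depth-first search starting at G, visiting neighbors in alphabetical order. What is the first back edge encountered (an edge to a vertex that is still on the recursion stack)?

B->E

DFS from G (visiting neighbors in alphabetical order); mark gray on enter, black on exit:
G gray
  A gray
    D gray
      F gray
      F black
      H gray
      H black
    D black
    E gray
      E→D: D black — skip
      I gray
        I→D: D black — skip
        I→F: F black — skip
        I→H: H black — skip
        J gray
          B gray
            B→E: E is gray → back edge
First back edge: B → E.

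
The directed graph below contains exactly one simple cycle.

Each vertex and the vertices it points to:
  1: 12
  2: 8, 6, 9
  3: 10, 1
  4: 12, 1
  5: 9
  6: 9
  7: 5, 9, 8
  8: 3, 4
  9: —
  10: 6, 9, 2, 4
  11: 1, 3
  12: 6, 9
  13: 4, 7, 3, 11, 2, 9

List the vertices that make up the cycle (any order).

DFS with gray/black marking from 2:
2 gray
  8 gray
    3 gray
      10 gray
        6 gray
          9 gray
          9 black
        6 black
        10→9: 9 black — skip
        10→2: 2 is gray → back edge
Back edge closes the cycle 2 → 8 → 3 → 10 → 2; its vertices are {2, 3, 8, 10}.

2, 3, 8, 10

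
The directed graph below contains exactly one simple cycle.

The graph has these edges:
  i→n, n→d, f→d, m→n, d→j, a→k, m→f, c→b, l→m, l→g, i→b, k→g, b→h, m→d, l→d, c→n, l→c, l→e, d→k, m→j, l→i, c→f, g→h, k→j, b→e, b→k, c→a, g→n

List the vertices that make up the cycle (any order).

d, g, k, n

DFS with gray/black marking from g:
g gray
  n gray
    d gray
      k gray
        k→g: g is gray → back edge
Back edge closes the cycle g → n → d → k → g; its vertices are {d, g, k, n}.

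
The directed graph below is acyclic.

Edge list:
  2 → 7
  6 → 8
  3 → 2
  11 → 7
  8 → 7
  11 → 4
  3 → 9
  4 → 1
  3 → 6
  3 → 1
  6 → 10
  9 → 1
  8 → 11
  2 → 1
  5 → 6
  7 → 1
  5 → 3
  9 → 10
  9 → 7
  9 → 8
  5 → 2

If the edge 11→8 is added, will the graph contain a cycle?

Yes

Adding 11→8 creates a cycle iff 8 can already reach 11.
Path from 8: 8 → 11.
So 8 → … → 11 → 8 is a cycle.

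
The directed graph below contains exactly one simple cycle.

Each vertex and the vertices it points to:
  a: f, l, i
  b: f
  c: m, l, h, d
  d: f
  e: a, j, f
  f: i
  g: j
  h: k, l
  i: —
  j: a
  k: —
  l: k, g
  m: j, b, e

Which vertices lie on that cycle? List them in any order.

DFS with gray/black marking from l:
l gray
  k gray
  k black
  g gray
    j gray
      a gray
        f gray
          i gray
          i black
        f black
        a→l: l is gray → back edge
Back edge closes the cycle l → g → j → a → l; its vertices are {a, g, j, l}.

a, g, j, l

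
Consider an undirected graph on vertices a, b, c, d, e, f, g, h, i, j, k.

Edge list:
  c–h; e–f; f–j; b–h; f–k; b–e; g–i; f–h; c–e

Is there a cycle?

DFS, tracking each vertex's parent; an edge to a visited non-parent vertex closes a cycle.
Start from k:
visit k (parent –)
  visit f (parent k)
    visit e (parent f)
      e–f: parent, skip
      visit b (parent e)
        visit h (parent b)
          h–b: parent, skip
          visit c (parent h)
            c–h: parent, skip
            c–e: e visited and ≠ parent → cycle
Cycle: e – b – h – c – e.

Yes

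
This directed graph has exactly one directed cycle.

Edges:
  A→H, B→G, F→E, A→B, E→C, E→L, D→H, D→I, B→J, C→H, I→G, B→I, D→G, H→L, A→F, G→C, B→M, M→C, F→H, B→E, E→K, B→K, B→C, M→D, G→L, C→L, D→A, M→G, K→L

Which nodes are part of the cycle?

A, B, D, M

DFS with gray/black marking from D:
D gray
  I gray
    G gray
      C gray
        H gray
          L gray
          L black
        H black
        C→L: L black — skip
      C black
      G→L: L black — skip
    G black
  I black
  A gray
    F gray
      E gray
        E→C: C black — skip
        E→L: L black — skip
        K gray
          K→L: L black — skip
        K black
      E black
      F→H: H black — skip
    F black
    B gray
      M gray
        M→G: G black — skip
        M→D: D is gray → back edge
Back edge closes the cycle D → A → B → M → D; its vertices are {A, B, D, M}.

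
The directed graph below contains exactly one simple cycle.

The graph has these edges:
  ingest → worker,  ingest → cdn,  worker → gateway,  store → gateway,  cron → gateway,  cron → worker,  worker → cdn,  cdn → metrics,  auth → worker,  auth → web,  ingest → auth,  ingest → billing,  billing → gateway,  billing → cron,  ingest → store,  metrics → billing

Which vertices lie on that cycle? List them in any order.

cdn, cron, worker, billing, metrics

DFS with gray/black marking from cdn:
cdn gray
  metrics gray
    billing gray
      gateway gray
      gateway black
      cron gray
        cron→gateway: gateway black — skip
        worker gray
          worker→cdn: cdn is gray → back edge
Back edge closes the cycle cdn → metrics → billing → cron → worker → cdn; its vertices are {cdn, cron, worker, billing, metrics}.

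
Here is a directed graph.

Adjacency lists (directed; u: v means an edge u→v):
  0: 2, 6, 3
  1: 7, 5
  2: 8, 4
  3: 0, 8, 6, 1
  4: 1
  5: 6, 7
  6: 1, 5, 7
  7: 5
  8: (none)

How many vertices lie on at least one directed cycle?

6

A vertex is on a directed cycle iff it belongs to a strongly connected component of size ≥ 2 (or has a self-loop).
The vertices on cycles are {0, 1, 3, 5, 6, 7} — 6 in total.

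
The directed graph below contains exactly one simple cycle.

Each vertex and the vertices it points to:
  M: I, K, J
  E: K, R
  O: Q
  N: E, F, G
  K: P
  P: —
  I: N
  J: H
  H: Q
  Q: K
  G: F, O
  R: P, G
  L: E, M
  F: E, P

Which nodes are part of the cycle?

E, F, G, R

DFS with gray/black marking from G:
G gray
  F gray
    E gray
      K gray
        P gray
        P black
      K black
      R gray
        R→P: P black — skip
        R→G: G is gray → back edge
Back edge closes the cycle G → F → E → R → G; its vertices are {E, F, G, R}.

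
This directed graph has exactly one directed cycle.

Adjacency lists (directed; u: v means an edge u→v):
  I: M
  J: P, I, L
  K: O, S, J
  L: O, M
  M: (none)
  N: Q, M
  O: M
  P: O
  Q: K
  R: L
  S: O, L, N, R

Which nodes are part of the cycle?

DFS with gray/black marking from K:
K gray
  O gray
    M gray
    M black
  O black
  S gray
    S→O: O black — skip
    L gray
      L→O: O black — skip
      L→M: M black — skip
    L black
    N gray
      Q gray
        Q→K: K is gray → back edge
Back edge closes the cycle K → S → N → Q → K; its vertices are {K, N, Q, S}.

K, N, Q, S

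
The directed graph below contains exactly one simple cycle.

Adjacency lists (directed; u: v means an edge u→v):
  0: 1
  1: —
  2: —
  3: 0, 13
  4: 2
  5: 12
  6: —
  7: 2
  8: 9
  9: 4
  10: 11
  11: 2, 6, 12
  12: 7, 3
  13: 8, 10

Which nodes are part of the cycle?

3, 10, 11, 12, 13

DFS with gray/black marking from 12:
12 gray
  7 gray
    2 gray
    2 black
  7 black
  3 gray
    0 gray
      1 gray
      1 black
    0 black
    13 gray
      8 gray
        9 gray
          4 gray
            4→2: 2 black — skip
          4 black
        9 black
      8 black
      10 gray
        11 gray
          11→2: 2 black — skip
          6 gray
          6 black
          11→12: 12 is gray → back edge
Back edge closes the cycle 12 → 3 → 13 → 10 → 11 → 12; its vertices are {3, 10, 11, 12, 13}.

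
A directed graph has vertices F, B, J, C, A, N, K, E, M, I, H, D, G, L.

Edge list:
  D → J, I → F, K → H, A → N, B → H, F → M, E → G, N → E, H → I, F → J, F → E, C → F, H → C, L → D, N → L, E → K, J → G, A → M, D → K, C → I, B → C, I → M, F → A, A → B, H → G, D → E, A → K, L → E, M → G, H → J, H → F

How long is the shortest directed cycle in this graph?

4

For each vertex v, BFS finds the shortest path from v back to v.
The shortest such closed walk is A → K → H → F → A, length 4.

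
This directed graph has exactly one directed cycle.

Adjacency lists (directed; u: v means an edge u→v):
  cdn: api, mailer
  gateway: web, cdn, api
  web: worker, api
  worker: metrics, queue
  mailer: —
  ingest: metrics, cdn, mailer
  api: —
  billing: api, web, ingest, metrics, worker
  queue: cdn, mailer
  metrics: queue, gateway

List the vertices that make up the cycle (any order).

DFS with gray/black marking from worker:
worker gray
  metrics gray
    queue gray
      cdn gray
        api gray
        api black
        mailer gray
        mailer black
      cdn black
      queue→mailer: mailer black — skip
    queue black
    gateway gray
      web gray
        web→worker: worker is gray → back edge
Back edge closes the cycle worker → metrics → gateway → web → worker; its vertices are {web, worker, gateway, metrics}.

web, worker, gateway, metrics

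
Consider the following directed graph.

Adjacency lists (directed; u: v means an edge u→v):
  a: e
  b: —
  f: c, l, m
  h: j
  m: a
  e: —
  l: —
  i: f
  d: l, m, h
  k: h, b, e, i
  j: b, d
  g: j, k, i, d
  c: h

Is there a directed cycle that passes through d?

d is on a cycle iff d can reach itself via ≥1 edge.
d → h → j → d — yes.

Yes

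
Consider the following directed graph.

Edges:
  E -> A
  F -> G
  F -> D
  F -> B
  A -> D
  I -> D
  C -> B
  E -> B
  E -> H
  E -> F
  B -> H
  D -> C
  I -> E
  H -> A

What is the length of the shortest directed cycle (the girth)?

For each vertex v, BFS finds the shortest path from v back to v.
The shortest such closed walk is D → C → B → H → A → D, length 5.

5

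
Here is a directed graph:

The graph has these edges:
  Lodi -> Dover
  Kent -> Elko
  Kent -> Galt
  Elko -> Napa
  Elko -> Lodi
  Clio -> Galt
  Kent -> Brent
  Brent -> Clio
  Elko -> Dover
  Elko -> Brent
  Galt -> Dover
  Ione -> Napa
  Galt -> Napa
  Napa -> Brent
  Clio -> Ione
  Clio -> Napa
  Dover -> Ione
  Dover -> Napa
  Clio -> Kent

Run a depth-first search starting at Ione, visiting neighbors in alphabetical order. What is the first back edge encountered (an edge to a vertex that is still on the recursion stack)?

Dover->Ione

DFS from Ione (visiting neighbors in alphabetical order); mark gray on enter, black on exit:
Ione gray
  Napa gray
    Brent gray
      Clio gray
        Galt gray
          Dover gray
            Dover→Ione: Ione is gray → back edge
First back edge: Dover → Ione.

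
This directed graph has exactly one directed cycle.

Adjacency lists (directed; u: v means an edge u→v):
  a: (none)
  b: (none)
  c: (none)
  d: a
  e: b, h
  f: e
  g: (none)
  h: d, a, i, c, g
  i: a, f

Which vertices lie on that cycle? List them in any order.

DFS with gray/black marking from e:
e gray
  b gray
  b black
  h gray
    d gray
      a gray
      a black
    d black
    h→a: a black — skip
    i gray
      i→a: a black — skip
      f gray
        f→e: e is gray → back edge
Back edge closes the cycle e → h → i → f → e; its vertices are {e, f, h, i}.

e, f, h, i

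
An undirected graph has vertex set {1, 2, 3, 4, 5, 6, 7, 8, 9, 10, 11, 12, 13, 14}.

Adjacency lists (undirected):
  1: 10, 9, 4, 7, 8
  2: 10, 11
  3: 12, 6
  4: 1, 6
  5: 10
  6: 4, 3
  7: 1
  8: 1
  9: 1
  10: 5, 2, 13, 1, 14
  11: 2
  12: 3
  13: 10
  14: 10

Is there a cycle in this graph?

No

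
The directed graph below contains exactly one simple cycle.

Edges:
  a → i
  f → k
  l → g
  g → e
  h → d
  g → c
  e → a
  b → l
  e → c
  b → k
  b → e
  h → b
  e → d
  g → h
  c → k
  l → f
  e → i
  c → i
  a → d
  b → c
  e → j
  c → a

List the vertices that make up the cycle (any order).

DFS with gray/black marking from l:
l gray
  g gray
    h gray
      b gray
        k gray
        k black
        c gray
          c→k: k black — skip
          i gray
          i black
          a gray
            d gray
            d black
            a→i: i black — skip
          a black
        c black
        e gray
          j gray
          j black
          e→d: d black — skip
          e→c: c black — skip
          e→a: a black — skip
          e→i: i black — skip
        e black
        b→l: l is gray → back edge
Back edge closes the cycle l → g → h → b → l; its vertices are {b, g, h, l}.

b, g, h, l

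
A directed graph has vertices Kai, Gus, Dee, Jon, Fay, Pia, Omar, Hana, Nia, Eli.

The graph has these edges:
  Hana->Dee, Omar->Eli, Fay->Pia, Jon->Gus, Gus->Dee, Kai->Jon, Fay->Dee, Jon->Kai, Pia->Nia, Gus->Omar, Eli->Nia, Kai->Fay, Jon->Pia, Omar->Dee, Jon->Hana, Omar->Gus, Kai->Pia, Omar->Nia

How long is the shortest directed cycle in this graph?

For each vertex v, BFS finds the shortest path from v back to v.
The shortest such closed walk is Jon → Kai → Jon, length 2.

2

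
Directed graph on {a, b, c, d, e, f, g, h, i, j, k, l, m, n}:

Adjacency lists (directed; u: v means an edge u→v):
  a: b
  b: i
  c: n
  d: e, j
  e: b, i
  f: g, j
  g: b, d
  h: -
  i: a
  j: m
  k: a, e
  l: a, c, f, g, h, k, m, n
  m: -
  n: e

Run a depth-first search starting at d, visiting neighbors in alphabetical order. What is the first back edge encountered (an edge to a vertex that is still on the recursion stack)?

DFS from d (visiting neighbors in alphabetical order); mark gray on enter, black on exit:
d gray
  e gray
    b gray
      i gray
        a gray
          a→b: b is gray → back edge
First back edge: a → b.

a->b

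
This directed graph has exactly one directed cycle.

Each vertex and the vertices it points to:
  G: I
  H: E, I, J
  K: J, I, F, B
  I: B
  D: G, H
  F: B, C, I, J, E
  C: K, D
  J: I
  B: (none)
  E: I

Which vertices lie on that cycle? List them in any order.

DFS with gray/black marking from F:
F gray
  B gray
  B black
  C gray
    K gray
      J gray
        I gray
          I→B: B black — skip
        I black
      J black
      K→I: I black — skip
      K→F: F is gray → back edge
Back edge closes the cycle F → C → K → F; its vertices are {C, F, K}.

C, F, K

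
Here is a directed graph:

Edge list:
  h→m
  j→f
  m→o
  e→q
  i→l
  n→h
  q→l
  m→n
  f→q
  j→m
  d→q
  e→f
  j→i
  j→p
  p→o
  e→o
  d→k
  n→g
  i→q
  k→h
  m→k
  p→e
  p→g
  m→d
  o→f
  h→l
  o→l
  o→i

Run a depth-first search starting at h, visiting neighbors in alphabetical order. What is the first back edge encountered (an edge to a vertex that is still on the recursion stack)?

DFS from h (visiting neighbors in alphabetical order); mark gray on enter, black on exit:
h gray
  l gray
  l black
  m gray
    d gray
      k gray
        k→h: h is gray → back edge
First back edge: k → h.

k→h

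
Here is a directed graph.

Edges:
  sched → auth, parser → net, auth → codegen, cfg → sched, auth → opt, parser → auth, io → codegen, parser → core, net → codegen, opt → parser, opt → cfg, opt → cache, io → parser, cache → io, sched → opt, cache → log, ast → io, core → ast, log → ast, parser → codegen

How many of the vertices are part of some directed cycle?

A vertex is on a directed cycle iff it belongs to a strongly connected component of size ≥ 2 (or has a self-loop).
The vertices on cycles are {io, ast, cfg, log, opt, auth, core, cache, sched, parser} — 10 in total.

10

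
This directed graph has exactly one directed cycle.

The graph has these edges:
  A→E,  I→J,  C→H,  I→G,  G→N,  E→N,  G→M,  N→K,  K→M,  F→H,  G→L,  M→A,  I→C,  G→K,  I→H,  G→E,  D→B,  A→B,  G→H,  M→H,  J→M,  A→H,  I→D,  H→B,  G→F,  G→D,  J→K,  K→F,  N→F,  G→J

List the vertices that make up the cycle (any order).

A, E, K, M, N

DFS with gray/black marking from E:
E gray
  N gray
    F gray
      H gray
        B gray
        B black
      H black
    F black
    K gray
      K→F: F black — skip
      M gray
        A gray
          A→B: B black — skip
          A→H: H black — skip
          A→E: E is gray → back edge
Back edge closes the cycle E → N → K → M → A → E; its vertices are {A, E, K, M, N}.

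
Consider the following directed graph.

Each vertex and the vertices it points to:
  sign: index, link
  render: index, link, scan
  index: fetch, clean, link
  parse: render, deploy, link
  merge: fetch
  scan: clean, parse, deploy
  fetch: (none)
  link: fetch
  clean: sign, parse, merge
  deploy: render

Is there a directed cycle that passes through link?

No

link lies on a cycle iff there is a path from link back to itself.
Exploring from link, it never reaches itself; equivalently, its strongly connected component is a singleton.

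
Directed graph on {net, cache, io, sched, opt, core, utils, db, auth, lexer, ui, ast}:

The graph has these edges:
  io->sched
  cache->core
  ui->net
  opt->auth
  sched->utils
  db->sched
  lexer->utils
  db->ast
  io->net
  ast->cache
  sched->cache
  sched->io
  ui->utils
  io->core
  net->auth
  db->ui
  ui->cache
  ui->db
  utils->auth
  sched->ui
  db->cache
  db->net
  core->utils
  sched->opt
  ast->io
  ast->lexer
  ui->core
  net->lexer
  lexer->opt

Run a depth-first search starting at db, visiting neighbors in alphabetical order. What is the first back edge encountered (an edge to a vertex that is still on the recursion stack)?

sched->io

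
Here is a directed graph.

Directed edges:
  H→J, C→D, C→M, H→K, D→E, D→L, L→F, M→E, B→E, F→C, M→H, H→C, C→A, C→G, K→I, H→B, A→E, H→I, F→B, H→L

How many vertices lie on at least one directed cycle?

A vertex is on a directed cycle iff it belongs to a strongly connected component of size ≥ 2 (or has a self-loop).
The vertices on cycles are {C, D, F, H, L, M} — 6 in total.

6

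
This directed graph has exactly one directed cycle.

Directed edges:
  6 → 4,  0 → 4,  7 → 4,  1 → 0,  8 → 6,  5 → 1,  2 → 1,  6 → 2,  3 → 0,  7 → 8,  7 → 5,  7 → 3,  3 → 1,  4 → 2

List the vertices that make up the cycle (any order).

0, 1, 2, 4

DFS with gray/black marking from 1:
1 gray
  0 gray
    4 gray
      2 gray
        2→1: 1 is gray → back edge
Back edge closes the cycle 1 → 0 → 4 → 2 → 1; its vertices are {0, 1, 2, 4}.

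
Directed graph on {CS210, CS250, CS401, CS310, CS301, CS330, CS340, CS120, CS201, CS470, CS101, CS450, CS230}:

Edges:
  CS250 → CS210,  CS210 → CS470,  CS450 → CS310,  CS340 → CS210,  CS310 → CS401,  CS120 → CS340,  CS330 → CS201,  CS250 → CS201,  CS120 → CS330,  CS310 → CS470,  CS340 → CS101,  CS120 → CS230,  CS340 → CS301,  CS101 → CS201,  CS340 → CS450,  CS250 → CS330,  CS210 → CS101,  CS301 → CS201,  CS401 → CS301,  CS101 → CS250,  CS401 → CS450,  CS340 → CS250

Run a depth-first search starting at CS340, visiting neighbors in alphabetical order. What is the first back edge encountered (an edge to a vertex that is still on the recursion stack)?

CS210->CS101

DFS from CS340 (visiting neighbors in alphabetical order); mark gray on enter, black on exit:
CS340 gray
  CS101 gray
    CS201 gray
    CS201 black
    CS250 gray
      CS250→CS201: CS201 black — skip
      CS210 gray
        CS210→CS101: CS101 is gray → back edge
First back edge: CS210 → CS101.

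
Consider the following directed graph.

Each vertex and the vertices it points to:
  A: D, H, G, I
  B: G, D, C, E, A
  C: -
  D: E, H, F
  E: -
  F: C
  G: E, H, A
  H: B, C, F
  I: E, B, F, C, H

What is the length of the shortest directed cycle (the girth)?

For each vertex v, BFS finds the shortest path from v back to v.
The shortest such closed walk is A → G → A, length 2.

2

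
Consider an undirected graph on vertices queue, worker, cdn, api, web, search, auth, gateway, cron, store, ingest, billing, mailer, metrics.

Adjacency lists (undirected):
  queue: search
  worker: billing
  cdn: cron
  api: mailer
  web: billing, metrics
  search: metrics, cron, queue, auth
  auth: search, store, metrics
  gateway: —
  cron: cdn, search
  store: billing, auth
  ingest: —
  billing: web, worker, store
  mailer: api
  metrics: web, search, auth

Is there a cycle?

DFS, tracking each vertex's parent; an edge to a visited non-parent vertex closes a cycle.
Start from search:
visit search (parent –)
  visit metrics (parent search)
    visit web (parent metrics)
      visit billing (parent web)
        billing–web: parent, skip
        visit worker (parent billing)
          worker–billing: parent, skip
        visit store (parent billing)
          store–billing: parent, skip
          visit auth (parent store)
            auth–search: search visited and ≠ parent → cycle
Cycle: search – metrics – web – billing – store – auth – search.

Yes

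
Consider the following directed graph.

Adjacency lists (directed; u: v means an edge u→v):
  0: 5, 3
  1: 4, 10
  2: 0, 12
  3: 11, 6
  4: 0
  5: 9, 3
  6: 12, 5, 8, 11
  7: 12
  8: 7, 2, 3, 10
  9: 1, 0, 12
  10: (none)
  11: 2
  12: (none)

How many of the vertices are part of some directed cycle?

A vertex is on a directed cycle iff it belongs to a strongly connected component of size ≥ 2 (or has a self-loop).
The vertices on cycles are {0, 1, 2, 3, 4, 5, 6, 8, 9, 11} — 10 in total.

10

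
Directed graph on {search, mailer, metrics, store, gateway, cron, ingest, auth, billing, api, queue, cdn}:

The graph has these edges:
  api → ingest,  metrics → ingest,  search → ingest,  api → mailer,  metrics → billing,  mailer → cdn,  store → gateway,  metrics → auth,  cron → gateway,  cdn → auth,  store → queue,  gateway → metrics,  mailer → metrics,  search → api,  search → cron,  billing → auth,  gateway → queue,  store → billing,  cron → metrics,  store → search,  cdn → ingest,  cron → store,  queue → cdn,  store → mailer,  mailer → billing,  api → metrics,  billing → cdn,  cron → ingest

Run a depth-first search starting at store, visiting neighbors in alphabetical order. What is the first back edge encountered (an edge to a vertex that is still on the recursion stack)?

cron→store

DFS from store (visiting neighbors in alphabetical order); mark gray on enter, black on exit:
store gray
  billing gray
    auth gray
    auth black
    cdn gray
      cdn→auth: auth black — skip
      ingest gray
      ingest black
    cdn black
  billing black
  gateway gray
    metrics gray
      metrics→auth: auth black — skip
      metrics→billing: billing black — skip
      metrics→ingest: ingest black — skip
    metrics black
    queue gray
      queue→cdn: cdn black — skip
    queue black
  gateway black
  mailer gray
    mailer→billing: billing black — skip
    mailer→cdn: cdn black — skip
    mailer→metrics: metrics black — skip
  mailer black
  store→queue: queue black — skip
  search gray
    api gray
      api→ingest: ingest black — skip
      api→mailer: mailer black — skip
      api→metrics: metrics black — skip
    api black
    cron gray
      cron→gateway: gateway black — skip
      cron→ingest: ingest black — skip
      cron→metrics: metrics black — skip
      cron→store: store is gray → back edge
First back edge: cron → store.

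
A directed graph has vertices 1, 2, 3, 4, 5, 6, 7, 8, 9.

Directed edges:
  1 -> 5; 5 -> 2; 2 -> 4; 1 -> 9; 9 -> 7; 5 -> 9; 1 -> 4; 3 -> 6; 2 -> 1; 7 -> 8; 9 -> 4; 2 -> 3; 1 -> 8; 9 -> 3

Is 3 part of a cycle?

3 lies on a cycle iff there is a path from 3 back to itself.
Exploring from 3, it never reaches itself; equivalently, its strongly connected component is a singleton.

No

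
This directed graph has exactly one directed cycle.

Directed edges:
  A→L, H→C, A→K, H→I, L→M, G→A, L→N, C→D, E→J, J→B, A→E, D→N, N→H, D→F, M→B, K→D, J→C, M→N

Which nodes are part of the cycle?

C, D, H, N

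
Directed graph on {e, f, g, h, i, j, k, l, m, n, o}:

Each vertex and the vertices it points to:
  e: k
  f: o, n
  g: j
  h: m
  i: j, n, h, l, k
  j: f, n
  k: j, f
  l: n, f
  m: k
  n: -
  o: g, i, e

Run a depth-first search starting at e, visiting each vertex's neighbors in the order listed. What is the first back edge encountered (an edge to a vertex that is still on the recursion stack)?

g->j

DFS from e (visiting each vertex's neighbors in the order listed); mark gray on enter, black on exit:
e gray
  k gray
    j gray
      f gray
        o gray
          g gray
            g→j: j is gray → back edge
First back edge: g → j.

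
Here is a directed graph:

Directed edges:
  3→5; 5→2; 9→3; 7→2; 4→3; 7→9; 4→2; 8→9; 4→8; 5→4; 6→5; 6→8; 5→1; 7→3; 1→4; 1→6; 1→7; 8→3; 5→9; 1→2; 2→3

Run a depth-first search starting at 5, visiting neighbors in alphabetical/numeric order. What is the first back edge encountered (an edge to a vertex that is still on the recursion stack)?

3->5

DFS from 5 (visiting neighbors in alphabetical/numeric order); mark gray on enter, black on exit:
5 gray
  1 gray
    2 gray
      3 gray
        3→5: 5 is gray → back edge
First back edge: 3 → 5.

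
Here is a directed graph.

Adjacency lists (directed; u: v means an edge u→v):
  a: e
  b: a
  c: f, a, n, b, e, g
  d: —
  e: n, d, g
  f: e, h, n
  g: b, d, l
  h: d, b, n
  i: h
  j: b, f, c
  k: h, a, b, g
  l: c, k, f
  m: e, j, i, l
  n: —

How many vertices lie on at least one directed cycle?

A vertex is on a directed cycle iff it belongs to a strongly connected component of size ≥ 2 (or has a self-loop).
The vertices on cycles are {a, b, c, e, f, g, h, k, l} — 9 in total.

9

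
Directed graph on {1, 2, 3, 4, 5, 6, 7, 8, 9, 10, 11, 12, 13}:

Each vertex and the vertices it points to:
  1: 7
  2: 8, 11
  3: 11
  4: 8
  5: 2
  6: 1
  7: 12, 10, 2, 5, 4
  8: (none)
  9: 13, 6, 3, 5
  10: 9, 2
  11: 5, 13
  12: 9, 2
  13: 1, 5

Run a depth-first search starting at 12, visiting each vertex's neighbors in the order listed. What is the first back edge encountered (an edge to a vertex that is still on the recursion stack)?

7→12

DFS from 12 (visiting each vertex's neighbors in the order listed); mark gray on enter, black on exit:
12 gray
  9 gray
    13 gray
      1 gray
        7 gray
          7→12: 12 is gray → back edge
First back edge: 7 → 12.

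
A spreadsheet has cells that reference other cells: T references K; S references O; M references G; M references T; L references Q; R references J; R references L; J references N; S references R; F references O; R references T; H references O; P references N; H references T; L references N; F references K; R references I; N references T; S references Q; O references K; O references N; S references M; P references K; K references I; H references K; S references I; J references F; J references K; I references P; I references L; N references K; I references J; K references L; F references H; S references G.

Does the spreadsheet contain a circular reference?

DFS with white/gray/black marking, starting from N:
N gray
  K gray
    L gray
      Q gray
      Q black
      L→N: N is gray → back edge
Back edge found, so a cycle exists: N → K → L → N.

Yes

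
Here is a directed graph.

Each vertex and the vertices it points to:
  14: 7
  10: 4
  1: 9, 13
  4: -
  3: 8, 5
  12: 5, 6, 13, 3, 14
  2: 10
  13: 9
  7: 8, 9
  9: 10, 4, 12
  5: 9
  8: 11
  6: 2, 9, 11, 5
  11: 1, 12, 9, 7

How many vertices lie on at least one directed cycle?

A vertex is on a directed cycle iff it belongs to a strongly connected component of size ≥ 2 (or has a self-loop).
The vertices on cycles are {1, 3, 5, 6, 7, 8, 9, 11, 12, 13, 14} — 11 in total.

11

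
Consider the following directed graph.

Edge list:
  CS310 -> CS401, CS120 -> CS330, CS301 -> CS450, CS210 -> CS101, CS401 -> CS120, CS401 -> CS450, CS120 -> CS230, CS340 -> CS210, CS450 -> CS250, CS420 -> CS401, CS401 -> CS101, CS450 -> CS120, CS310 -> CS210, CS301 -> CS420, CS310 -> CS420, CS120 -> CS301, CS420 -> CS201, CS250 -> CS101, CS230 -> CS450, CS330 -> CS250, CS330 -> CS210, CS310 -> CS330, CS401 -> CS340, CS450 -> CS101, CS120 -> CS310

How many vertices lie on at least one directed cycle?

A vertex is on a directed cycle iff it belongs to a strongly connected component of size ≥ 2 (or has a self-loop).
The vertices on cycles are {CS120, CS230, CS301, CS310, CS401, CS420, CS450} — 7 in total.

7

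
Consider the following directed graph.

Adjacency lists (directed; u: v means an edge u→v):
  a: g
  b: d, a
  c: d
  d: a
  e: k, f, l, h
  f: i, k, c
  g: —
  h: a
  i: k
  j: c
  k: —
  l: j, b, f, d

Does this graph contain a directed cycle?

DFS with white/gray/black marking, starting from l:
l gray
  j gray
    c gray
      d gray
        a gray
          g gray
          g black
        a black
      d black
    c black
  j black
  b gray
    b→d: d black — skip
    b→a: a black — skip
  b black
  f gray
    i gray
      k gray
      k black
    i black
    f→k: k black — skip
    f→c: c black — skip
  f black
  l→d: d black — skip
l black
e gray
  e→k: k black — skip
  e→f: f black — skip
  e→l: l black — skip
  h gray
    h→a: a black — skip
  h black
e black
Every edge goes to a white or black vertex — no back edge, so the graph is acyclic.

No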